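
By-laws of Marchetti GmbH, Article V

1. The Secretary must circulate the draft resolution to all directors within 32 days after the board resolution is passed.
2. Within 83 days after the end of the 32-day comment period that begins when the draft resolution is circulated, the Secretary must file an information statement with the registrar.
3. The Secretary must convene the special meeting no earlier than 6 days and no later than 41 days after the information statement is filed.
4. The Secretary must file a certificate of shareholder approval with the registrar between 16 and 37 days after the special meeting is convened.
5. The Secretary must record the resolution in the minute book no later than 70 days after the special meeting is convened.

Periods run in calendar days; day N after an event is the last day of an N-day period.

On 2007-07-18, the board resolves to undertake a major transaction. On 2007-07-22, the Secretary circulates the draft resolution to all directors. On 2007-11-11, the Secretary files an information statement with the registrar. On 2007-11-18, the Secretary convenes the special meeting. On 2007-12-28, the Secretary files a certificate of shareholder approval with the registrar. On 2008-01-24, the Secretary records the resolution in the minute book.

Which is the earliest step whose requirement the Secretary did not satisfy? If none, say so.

Step 4

Step 1: 32 days after 2007-07-18 (when the board resolution is passed) is 2007-08-19; done 2007-07-22 — timely.
Step 2: 83 days after 2007-08-23 (end of the 32-day comment period, which began when the draft resolution is circulated on 2007-07-22) is 2007-11-14; completed 2007-11-11, before the deadline.
Step 3: the window is 6–41 days after 2007-11-11 (when the information statement is filed), so 2007-11-17 through 2007-12-22; 2007-11-18 falls inside that range.
Step 4: the window is 16–37 days after 2007-11-18 (when the special meeting is convened), so 2007-12-04 through 2007-12-25; done 2007-12-28 — 3 days after the window closed.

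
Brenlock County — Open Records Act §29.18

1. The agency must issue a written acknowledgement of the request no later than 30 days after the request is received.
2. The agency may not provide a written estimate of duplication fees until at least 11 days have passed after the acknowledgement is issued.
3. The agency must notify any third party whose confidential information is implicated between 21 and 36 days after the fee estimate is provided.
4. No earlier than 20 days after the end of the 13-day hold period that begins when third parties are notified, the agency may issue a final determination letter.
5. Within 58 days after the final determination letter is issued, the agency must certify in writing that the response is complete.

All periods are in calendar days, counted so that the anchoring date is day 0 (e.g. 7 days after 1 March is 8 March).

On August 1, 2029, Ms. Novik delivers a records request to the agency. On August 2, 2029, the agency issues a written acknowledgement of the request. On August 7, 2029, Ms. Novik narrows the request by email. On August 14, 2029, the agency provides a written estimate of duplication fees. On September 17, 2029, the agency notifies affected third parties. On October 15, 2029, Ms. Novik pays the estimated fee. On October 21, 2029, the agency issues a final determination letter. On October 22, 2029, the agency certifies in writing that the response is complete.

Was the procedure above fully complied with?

Yes

Step 1 — counting 30 days from August 1, 2029 (when the request is received) gives a deadline of August 31, 2029; completed August 2, 2029, before the deadline.
Step 2 — must wait 11 days from August 2, 2029 (when the acknowledgement is issued), so not before August 13, 2029; August 14, 2029 is on or after that date.
Step 3 — 21 and 36 days from August 14, 2029 (when the fee estimate is provided) are September 4, 2029 and September 19, 2029 respectively; done September 17, 2029, which is between those dates.
Step 4 — must wait 20 days from September 30, 2029 (end of the 13-day hold period, which began when third parties are notified on September 17, 2029), so not before October 20, 2029; October 21, 2029 is on or after that date.
Step 5 — counting 58 days from October 21, 2029 (when the final determination letter is issued) gives a deadline of December 18, 2029; completed October 22, 2029, before the deadline.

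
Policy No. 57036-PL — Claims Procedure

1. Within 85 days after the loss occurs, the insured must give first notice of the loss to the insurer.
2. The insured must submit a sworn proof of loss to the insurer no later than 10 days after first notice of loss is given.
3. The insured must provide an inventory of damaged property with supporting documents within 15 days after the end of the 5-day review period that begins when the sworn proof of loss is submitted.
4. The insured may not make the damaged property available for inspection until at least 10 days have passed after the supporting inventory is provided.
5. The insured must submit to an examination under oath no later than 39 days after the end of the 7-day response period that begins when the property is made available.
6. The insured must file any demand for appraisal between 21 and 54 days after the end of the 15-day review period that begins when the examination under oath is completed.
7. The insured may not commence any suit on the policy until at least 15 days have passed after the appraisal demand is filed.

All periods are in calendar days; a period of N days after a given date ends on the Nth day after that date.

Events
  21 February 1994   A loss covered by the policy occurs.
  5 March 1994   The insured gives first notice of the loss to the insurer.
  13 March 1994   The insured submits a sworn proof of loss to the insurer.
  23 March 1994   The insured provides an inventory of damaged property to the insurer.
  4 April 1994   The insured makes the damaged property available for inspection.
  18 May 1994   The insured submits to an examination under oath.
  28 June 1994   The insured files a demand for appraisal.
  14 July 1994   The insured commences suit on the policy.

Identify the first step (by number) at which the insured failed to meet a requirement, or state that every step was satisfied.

Step 1 — counting 85 days from 21 February 1994 (when the loss occurs) gives a deadline of 17 May 1994; done 5 March 1994 — timely.
Step 2 — counting 10 days from 5 March 1994 (when first notice of loss is given) gives a deadline of 15 March 1994; 13 March 1994 is within that limit.
Step 3 — counting 15 days from 18 March 1994 (end of the 5-day review period, which began when the sworn proof of loss is submitted on 13 March 1994) gives a deadline of 2 April 1994; 23 March 1994 is within that limit.
Step 4 — must wait 10 days from 23 March 1994 (when the supporting inventory is provided), so not before 2 April 1994; 4 April 1994 is on or after that date.
Step 5 — counting 39 days from 11 April 1994 (end of the 7-day response period, which began when the property is made available on 4 April 1994) gives a deadline of 20 May 1994; done 18 May 1994 — timely.
Step 6 — 21 and 54 days from 2 June 1994 (end of the 15-day review period, which began when the examination under oath is completed on 18 May 1994) are 23 June 1994 and 26 July 1994 respectively; 28 June 1994 falls inside that range.
Step 7 — must wait 15 days from 28 June 1994 (when the appraisal demand is filed), so not before 13 July 1994; done 14 July 1994 — permitted.

None — every step was satisfied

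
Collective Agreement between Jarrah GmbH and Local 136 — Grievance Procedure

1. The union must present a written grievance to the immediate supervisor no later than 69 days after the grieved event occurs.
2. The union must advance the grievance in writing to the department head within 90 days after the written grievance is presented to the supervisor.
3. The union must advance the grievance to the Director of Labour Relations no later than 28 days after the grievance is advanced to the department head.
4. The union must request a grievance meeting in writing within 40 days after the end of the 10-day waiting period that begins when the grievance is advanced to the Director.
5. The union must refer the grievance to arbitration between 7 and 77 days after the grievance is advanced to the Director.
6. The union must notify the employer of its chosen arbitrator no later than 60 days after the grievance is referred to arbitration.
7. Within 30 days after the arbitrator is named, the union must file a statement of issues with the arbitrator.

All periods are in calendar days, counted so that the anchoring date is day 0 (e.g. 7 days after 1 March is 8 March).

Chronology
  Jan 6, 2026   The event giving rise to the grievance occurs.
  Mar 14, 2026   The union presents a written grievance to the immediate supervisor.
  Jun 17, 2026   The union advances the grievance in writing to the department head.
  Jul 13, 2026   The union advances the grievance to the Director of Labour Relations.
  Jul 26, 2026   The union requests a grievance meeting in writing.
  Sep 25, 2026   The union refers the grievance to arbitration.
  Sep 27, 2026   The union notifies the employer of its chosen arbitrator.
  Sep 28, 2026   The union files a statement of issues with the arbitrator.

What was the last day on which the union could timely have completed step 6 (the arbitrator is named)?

Step 6 runs from Sep 25, 2026, when the grievance is referred to arbitration. 60 days after Sep 25, 2026 is Nov 24, 2026.

Nov 24, 2026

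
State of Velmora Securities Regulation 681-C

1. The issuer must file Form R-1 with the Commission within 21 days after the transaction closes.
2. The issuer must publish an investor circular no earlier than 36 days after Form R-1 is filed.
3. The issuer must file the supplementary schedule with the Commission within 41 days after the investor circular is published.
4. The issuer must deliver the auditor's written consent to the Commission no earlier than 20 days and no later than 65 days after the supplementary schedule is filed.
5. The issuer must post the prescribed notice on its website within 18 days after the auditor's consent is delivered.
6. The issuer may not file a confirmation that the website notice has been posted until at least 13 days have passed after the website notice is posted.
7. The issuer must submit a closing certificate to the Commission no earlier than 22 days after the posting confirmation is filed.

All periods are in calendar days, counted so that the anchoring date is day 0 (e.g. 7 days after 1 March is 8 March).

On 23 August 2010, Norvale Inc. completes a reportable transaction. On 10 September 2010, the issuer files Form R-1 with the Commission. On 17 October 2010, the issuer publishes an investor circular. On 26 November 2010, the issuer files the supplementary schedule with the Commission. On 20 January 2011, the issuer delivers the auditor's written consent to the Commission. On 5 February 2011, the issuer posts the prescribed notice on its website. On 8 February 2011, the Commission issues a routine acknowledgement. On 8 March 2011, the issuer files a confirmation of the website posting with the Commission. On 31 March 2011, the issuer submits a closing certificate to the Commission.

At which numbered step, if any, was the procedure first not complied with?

None — every step was satisfied

(1) due by 23 August 2010 + 21 days = 13 September 2010; 10 September 2010 is within that limit.
(2) permitted from 10 September 2010 + 36 days = 16 October 2010 onward; done 17 October 2010 — permitted.
(3) due by 17 October 2010 + 41 days = 27 November 2010; 26 November 2010 is within that limit.
(4) the permitted window runs from 26 November 2010 + 20 = 16 December 2010 to 26 November 2010 + 65 = 30 January 2011; done 20 January 2011 — within the window.
(5) due by 20 January 2011 + 18 days = 7 February 2011; 5 February 2011 is within that limit.
(6) permitted from 5 February 2011 + 13 days = 18 February 2011 onward; done 8 March 2011, after the minimum wait.
(7) permitted from 8 March 2011 + 22 days = 30 March 2011 onward; done 31 March 2011 — permitted.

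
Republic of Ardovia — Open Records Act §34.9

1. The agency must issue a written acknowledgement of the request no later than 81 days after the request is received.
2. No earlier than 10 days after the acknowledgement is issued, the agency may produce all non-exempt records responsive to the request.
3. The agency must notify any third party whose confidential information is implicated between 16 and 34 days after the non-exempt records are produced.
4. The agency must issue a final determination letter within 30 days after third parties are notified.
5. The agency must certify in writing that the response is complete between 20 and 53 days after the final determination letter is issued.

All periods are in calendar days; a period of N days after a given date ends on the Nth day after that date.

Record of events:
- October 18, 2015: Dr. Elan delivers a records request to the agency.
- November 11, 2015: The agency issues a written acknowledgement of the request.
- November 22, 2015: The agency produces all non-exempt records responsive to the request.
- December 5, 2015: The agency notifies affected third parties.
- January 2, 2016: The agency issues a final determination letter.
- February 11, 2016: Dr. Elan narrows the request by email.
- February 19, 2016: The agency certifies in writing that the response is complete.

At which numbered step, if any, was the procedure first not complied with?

Step 3

Step 1 — counting 81 days from October 18, 2015 (when the request is received) gives a deadline of January 7, 2016; done November 11, 2015 — timely.
Step 2 — must wait 10 days from November 11, 2015 (when the acknowledgement is issued), so not before November 21, 2015; done November 22, 2015, after the minimum wait.
Step 3 — 16 and 34 days from November 22, 2015 (when the non-exempt records are produced) are December 8, 2015 and December 26, 2015 respectively; done December 5, 2015 — 3 days before the window opened.
The procedure was therefore not followed at step 3.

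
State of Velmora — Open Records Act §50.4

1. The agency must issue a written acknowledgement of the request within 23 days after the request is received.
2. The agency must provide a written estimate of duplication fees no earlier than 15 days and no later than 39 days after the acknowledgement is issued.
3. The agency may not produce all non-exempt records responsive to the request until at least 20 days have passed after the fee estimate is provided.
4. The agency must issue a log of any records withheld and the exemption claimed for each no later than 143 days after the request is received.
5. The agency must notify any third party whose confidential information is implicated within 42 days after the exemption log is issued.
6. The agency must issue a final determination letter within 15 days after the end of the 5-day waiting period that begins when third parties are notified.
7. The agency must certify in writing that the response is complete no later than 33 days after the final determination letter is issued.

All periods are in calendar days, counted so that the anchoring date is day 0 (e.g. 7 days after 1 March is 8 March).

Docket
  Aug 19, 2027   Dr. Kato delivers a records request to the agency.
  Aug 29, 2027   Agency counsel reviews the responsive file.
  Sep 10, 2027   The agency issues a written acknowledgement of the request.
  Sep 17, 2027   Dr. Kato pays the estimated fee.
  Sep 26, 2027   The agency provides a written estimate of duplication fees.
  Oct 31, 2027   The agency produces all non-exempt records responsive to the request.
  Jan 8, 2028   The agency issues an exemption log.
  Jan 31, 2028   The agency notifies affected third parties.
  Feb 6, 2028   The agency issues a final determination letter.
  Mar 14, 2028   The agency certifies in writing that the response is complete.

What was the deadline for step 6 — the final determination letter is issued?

Feb 20, 2028

Third parties are notified on Jan 31, 2028; the 5-day waiting period therefore ends Feb 5, 2028, and step 6 runs from that date. 15 days after Feb 5, 2028 is Feb 20, 2028.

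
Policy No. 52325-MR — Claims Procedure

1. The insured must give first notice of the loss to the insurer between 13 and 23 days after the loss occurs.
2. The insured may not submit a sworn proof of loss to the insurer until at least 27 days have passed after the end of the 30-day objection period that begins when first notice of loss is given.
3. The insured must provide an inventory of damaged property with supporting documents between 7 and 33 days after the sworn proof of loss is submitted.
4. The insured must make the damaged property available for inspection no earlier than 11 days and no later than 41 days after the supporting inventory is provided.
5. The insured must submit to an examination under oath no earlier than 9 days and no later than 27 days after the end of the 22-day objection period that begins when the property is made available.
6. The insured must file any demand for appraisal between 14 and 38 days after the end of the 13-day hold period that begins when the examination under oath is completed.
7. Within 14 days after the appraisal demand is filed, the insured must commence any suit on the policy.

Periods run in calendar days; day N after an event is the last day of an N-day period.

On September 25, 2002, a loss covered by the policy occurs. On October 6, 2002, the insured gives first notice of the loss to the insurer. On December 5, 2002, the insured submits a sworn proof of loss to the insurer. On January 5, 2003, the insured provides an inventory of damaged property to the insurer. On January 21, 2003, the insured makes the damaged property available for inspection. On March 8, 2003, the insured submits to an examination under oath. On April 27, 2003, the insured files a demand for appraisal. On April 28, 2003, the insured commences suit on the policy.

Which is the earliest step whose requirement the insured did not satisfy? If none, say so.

Step 1

Step 1 — 13 and 23 days from September 25, 2002 (when the loss occurs) are October 8, 2002 and October 18, 2002 respectively; done October 6, 2002 — 2 days before the window opened.
That is the first point of non-compliance.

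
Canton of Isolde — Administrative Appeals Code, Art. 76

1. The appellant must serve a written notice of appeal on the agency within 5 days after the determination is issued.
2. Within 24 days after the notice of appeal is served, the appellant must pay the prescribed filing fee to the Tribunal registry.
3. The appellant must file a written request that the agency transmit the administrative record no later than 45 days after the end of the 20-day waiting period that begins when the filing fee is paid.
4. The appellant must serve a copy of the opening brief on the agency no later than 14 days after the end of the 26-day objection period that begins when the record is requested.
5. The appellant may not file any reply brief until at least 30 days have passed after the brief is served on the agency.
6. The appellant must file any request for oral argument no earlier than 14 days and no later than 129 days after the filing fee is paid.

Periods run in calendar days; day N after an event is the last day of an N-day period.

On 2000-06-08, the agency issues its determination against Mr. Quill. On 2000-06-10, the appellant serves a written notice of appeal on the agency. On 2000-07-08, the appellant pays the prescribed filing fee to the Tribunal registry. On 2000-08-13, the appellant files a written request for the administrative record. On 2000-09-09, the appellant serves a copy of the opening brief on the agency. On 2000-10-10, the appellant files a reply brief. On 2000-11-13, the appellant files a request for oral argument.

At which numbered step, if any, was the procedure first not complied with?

Step 2

(1) due by 2000-06-08 + 5 days = 2000-06-13; 2000-06-10 is within that limit.
(2) due by 2000-06-10 + 24 days = 2000-07-04; not done until 2000-07-08, 4 days after the deadline.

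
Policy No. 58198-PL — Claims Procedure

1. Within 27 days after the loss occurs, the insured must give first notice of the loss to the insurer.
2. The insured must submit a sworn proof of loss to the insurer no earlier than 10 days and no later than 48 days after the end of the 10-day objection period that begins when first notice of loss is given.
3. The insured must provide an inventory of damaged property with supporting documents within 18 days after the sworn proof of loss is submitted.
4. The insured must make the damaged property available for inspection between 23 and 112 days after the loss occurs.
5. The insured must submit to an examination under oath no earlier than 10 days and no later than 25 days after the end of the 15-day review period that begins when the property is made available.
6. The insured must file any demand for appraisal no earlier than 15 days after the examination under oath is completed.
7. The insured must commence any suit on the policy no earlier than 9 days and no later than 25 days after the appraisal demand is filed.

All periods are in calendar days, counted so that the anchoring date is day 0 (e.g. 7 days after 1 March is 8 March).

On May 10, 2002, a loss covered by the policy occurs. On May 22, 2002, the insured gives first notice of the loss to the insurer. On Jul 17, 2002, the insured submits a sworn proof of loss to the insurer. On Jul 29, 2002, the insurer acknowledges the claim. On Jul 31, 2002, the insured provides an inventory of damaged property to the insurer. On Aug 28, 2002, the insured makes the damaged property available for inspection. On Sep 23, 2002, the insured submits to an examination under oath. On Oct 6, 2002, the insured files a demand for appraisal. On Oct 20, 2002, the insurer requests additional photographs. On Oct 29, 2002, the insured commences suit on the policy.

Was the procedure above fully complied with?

(1) due by May 10, 2002 + 27 days = Jun 6, 2002; May 22, 2002 is within that limit.
(2) the permitted window runs from Jun 1, 2002 + 10 = Jun 11, 2002 to Jun 1, 2002 + 48 = Jul 19, 2002; done Jul 17, 2002 — within the window.
(3) due by Jul 17, 2002 + 18 days = Aug 4, 2002; Jul 31, 2002 is within that limit.
(4) the permitted window runs from May 10, 2002 + 23 = Jun 2, 2002 to May 10, 2002 + 112 = Aug 30, 2002; done Aug 28, 2002 — within the window.
(5) the permitted window runs from Sep 12, 2002 + 10 = Sep 22, 2002 to Sep 12, 2002 + 25 = Oct 7, 2002; Sep 23, 2002 falls inside that range.
(6) permitted from Sep 23, 2002 + 15 days = Oct 8, 2002 onward; done Oct 6, 2002 — 2 days too early.

No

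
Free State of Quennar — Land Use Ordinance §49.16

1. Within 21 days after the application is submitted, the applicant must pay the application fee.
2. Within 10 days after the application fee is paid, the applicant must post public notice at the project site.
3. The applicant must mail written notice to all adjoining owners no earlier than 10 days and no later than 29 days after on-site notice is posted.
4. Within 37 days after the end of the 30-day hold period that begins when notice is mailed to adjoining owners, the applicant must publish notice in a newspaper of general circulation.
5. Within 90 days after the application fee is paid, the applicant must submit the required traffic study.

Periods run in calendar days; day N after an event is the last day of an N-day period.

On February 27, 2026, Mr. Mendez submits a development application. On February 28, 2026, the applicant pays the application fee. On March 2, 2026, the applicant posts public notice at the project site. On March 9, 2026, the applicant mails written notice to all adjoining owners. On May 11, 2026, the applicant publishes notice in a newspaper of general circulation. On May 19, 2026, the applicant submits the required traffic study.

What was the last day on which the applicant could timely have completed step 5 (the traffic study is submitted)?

May 29, 2026

Step 5 runs from February 28, 2026, when the application fee is paid. 90 days after February 28, 2026 is May 29, 2026.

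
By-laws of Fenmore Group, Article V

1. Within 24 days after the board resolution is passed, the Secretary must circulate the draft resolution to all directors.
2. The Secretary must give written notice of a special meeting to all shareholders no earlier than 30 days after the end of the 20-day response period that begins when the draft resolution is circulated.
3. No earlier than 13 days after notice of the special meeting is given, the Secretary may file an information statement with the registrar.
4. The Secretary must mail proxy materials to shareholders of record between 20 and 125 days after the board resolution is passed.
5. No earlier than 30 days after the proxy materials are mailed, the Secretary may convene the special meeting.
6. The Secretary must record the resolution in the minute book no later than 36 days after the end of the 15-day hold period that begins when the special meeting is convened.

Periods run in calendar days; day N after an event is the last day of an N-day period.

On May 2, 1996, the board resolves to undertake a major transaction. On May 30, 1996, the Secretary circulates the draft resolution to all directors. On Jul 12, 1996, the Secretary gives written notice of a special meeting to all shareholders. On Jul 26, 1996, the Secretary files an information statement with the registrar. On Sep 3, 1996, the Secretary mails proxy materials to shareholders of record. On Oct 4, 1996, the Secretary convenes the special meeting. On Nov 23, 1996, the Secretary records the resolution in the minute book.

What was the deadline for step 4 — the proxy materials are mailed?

Step 4 runs from May 2, 1996, when the board resolution is passed. The window is 20–125 days after May 2, 1996; it closes on Sep 4, 1996.

Sep 4, 1996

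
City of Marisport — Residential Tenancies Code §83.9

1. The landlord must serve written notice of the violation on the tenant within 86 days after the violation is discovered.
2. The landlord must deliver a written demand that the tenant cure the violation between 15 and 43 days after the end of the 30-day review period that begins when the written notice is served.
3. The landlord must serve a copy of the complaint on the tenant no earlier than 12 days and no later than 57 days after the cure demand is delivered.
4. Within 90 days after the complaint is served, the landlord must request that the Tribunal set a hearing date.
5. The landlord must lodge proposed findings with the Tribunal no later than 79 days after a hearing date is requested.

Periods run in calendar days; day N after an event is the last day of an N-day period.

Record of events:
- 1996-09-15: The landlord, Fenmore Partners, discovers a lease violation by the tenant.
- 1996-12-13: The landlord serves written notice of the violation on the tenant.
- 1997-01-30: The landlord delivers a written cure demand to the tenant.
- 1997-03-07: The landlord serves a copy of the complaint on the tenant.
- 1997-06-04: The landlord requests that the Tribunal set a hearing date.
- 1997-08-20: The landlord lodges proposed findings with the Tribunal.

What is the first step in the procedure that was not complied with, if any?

(1) due by 1996-09-15 + 86 days = 1996-12-10; 1996-12-13 misses that deadline by 3 days.

Step 1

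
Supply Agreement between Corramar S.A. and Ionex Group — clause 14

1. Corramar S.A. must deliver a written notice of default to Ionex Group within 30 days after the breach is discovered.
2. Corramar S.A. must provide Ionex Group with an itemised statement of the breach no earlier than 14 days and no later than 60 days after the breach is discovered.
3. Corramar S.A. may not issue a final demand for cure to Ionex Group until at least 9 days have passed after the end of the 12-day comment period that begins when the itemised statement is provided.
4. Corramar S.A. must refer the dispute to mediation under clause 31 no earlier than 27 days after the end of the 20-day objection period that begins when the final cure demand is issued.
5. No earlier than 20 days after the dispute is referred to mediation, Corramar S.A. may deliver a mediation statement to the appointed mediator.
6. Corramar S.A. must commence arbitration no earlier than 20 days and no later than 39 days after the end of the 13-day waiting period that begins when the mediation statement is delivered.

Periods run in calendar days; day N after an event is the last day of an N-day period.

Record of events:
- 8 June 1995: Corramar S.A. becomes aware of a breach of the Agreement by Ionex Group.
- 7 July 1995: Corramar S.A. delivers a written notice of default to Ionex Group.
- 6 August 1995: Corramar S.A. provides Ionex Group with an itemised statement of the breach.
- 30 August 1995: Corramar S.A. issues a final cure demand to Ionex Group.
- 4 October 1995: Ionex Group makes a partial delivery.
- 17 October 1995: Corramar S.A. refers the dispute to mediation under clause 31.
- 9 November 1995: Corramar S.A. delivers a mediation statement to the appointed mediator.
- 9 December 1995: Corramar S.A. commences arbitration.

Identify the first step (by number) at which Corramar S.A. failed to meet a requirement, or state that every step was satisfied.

Step 6

(1) due by 8 June 1995 + 30 days = 8 July 1995; completed 7 July 1995, before the deadline.
(2) the permitted window runs from 8 June 1995 + 14 = 22 June 1995 to 8 June 1995 + 60 = 7 August 1995; 6 August 1995 falls inside that range.
(3) permitted from 18 August 1995 + 9 days = 27 August 1995 onward; 30 August 1995 is on or after that date.
(4) permitted from 19 September 1995 + 27 days = 16 October 1995 onward; 17 October 1995 is on or after that date.
(5) permitted from 17 October 1995 + 20 days = 6 November 1995 onward; 9 November 1995 is on or after that date.
(6) the permitted window runs from 22 November 1995 + 20 = 12 December 1995 to 22 November 1995 + 39 = 31 December 1995; 9 December 1995 is 3 days too early.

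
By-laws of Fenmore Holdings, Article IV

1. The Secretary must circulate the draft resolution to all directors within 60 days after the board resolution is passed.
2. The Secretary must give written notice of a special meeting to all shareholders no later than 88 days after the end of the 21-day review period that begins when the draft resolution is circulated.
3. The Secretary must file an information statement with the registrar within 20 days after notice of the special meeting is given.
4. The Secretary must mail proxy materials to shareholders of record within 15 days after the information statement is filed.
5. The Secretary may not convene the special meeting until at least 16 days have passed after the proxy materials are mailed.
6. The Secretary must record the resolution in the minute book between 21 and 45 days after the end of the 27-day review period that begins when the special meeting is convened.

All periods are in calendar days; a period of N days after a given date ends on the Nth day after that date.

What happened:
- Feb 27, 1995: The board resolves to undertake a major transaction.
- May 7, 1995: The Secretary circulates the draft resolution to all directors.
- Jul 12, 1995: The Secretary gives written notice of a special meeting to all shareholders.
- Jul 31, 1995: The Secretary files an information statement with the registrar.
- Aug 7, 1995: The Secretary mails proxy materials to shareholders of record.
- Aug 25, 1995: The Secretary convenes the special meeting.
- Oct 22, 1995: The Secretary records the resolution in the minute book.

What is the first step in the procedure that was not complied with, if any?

Step 1 — counting 60 days from Feb 27, 1995 (when the board resolution is passed) gives a deadline of Apr 28, 1995; May 7, 1995 misses that deadline by 9 days.

Step 1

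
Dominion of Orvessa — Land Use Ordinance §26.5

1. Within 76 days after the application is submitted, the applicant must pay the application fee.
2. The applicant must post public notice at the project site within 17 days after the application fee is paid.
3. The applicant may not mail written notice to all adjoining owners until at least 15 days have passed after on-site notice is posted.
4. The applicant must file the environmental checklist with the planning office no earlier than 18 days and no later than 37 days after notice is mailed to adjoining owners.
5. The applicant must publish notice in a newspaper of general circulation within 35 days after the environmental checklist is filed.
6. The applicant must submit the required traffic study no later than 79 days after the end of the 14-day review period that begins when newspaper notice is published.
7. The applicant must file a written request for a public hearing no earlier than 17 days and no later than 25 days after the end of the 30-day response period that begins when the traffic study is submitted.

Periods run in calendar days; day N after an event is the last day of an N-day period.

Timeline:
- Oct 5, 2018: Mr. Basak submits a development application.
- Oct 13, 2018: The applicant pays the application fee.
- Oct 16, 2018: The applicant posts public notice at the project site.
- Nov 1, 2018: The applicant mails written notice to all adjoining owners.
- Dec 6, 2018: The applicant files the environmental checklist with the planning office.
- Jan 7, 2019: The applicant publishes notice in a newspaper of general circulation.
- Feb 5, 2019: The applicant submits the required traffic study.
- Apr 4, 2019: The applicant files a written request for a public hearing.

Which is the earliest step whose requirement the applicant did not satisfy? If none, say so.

Step 7

(1) due by Oct 5, 2018 + 76 days = Dec 20, 2018; completed Oct 13, 2018, before the deadline.
(2) due by Oct 13, 2018 + 17 days = Oct 30, 2018; done Oct 16, 2018 — timely.
(3) permitted from Oct 16, 2018 + 15 days = Oct 31, 2018 onward; Nov 1, 2018 is on or after that date.
(4) the permitted window runs from Nov 1, 2018 + 18 = Nov 19, 2018 to Nov 1, 2018 + 37 = Dec 8, 2018; Dec 6, 2018 falls inside that range.
(5) due by Dec 6, 2018 + 35 days = Jan 10, 2019; done Jan 7, 2019 — timely.
(6) due by Jan 21, 2019 + 79 days = Apr 10, 2019; done Feb 5, 2019 — timely.
(7) the permitted window runs from Mar 7, 2019 + 17 = Mar 24, 2019 to Mar 7, 2019 + 25 = Apr 1, 2019; Apr 4, 2019 is 3 days past the end of the window.
The analysis stops there.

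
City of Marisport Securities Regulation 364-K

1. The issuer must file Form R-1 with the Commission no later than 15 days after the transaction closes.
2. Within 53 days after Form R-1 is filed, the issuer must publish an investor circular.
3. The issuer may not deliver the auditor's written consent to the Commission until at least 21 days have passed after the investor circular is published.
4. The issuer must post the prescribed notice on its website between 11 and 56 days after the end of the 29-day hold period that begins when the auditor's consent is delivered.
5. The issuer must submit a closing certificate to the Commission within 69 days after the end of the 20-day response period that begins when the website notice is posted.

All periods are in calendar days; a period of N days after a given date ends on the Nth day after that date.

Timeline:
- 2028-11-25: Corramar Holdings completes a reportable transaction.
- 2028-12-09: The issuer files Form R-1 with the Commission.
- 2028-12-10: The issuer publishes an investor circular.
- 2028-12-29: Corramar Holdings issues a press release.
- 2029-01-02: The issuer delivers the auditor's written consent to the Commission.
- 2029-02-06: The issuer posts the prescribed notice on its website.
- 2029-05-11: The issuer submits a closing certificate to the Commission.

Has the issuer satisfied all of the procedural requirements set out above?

Step 1: 15 days after 2028-11-25 (when the transaction closes) is 2028-12-10; completed 2028-12-09, before the deadline.
Step 2: 53 days after 2028-12-09 (when Form R-1 is filed) is 2029-01-31; done 2028-12-10 — timely.
Step 3: the earliest permitted date is 21 days after 2028-12-10 (when the investor circular is published), i.e. 2028-12-31; done 2029-01-02, after the minimum wait.
Step 4: the window is 11–56 days after 2029-01-31 (end of the 29-day hold period, which began when the auditor's consent is delivered on 2029-01-02), so 2029-02-11 through 2029-03-28; 2029-02-06 is 5 days too early.

No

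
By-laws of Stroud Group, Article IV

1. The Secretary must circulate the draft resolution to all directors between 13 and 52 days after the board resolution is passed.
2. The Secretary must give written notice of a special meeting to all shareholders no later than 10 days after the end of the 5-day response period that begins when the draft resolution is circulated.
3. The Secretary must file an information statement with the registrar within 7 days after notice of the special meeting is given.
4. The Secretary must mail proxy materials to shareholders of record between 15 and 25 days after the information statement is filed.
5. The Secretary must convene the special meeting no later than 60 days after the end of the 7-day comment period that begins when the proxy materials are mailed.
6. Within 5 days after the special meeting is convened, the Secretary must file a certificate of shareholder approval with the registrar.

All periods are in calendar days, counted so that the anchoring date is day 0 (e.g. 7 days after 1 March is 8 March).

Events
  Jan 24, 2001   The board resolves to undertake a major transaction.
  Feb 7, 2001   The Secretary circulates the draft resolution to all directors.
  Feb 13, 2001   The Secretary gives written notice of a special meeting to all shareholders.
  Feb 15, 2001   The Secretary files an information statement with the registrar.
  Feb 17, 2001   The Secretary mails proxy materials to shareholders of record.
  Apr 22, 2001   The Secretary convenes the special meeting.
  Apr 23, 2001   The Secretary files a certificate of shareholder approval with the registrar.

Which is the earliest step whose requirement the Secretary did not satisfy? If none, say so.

Step 4

(1) the permitted window runs from Jan 24, 2001 + 13 = Feb 6, 2001 to Jan 24, 2001 + 52 = Mar 17, 2001; Feb 7, 2001 falls inside that range.
(2) due by Feb 12, 2001 + 10 days = Feb 22, 2001; completed Feb 13, 2001, before the deadline.
(3) due by Feb 13, 2001 + 7 days = Feb 20, 2001; completed Feb 15, 2001, before the deadline.
(4) the permitted window runs from Feb 15, 2001 + 15 = Mar 2, 2001 to Feb 15, 2001 + 25 = Mar 12, 2001; done Feb 17, 2001 — 13 days before the window opened.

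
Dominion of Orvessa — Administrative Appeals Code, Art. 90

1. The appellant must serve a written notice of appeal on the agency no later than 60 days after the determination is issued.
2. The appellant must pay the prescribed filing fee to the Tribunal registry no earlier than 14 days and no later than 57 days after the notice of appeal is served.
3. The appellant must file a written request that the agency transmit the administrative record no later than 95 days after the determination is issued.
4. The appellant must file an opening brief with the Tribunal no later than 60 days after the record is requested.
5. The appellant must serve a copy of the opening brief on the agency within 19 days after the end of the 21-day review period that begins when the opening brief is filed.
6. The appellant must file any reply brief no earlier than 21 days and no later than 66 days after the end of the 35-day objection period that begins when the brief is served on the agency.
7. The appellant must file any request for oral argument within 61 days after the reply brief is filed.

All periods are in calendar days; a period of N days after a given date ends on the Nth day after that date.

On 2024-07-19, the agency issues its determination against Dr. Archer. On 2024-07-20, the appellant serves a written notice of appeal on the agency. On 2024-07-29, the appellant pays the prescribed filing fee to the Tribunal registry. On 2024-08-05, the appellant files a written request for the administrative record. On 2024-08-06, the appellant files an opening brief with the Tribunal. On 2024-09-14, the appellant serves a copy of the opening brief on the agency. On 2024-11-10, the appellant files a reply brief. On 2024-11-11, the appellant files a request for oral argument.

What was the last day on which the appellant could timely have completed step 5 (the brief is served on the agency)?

2024-09-15

The opening brief is filed on 2024-08-06; the 21-day review period therefore ends 2024-08-27, and step 5 runs from that date. 19 days after 2024-08-27 is 2024-09-15.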